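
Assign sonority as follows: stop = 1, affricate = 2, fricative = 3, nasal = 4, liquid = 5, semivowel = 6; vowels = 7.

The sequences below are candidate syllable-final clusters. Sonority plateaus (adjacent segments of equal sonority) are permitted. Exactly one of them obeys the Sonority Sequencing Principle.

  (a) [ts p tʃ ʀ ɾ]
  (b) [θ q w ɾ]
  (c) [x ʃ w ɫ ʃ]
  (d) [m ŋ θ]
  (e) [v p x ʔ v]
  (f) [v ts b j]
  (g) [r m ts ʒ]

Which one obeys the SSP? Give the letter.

(a) [ts p tʃ ʀ ɾ]: profile 2-1-2-5-5 — violates.
(b) [θ q w ɾ]: profile 3-1-6-5 — violates.
(c) [x ʃ w ɫ ʃ]: profile 3-3-6-5-3 — violates.
(d) [m ŋ θ]: profile 4-4-3 — obeys.
(e) [v p x ʔ v]: profile 3-1-3-1-3 — violates.
(f) [v ts b j]: profile 3-2-1-6 — violates.
(g) [r m ts ʒ]: profile 5-4-2-3 — violates.

d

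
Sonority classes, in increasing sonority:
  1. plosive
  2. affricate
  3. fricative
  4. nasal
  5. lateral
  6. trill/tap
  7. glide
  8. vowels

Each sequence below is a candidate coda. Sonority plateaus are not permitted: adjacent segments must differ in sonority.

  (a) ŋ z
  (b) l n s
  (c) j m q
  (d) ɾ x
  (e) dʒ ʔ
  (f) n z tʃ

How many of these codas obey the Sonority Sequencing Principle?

(a) 4-3 → obeys
(b) 5-4-3 → obeys
(c) 7-4-1 → obeys
(d) 6-3 → obeys
(e) 2-1 → obeys
(f) 4-3-2 → obeys

6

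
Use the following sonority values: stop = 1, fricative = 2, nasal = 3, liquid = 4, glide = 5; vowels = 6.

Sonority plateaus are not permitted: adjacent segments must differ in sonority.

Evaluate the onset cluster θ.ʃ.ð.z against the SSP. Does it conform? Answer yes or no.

/θ/ is a fricative (sonority 2).
/ʃ/ is a fricative (sonority 2).
/ð/ is a fricative (sonority 2).
/z/ is a fricative (sonority 2).
The profile is 2-2-2-2. Between /θ/ (2) and /ʃ/ (2) sonority does not rise, so the cluster violates the SSP.

no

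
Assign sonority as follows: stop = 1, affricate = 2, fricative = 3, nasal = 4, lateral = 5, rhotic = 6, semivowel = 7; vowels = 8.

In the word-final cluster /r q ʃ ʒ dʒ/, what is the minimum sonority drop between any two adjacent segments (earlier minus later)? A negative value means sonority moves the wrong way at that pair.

-2

/r/ — rhotic, sonority 6.
/q/ — stop, sonority 1.
/ʃ/ — fricative, sonority 3.
/ʒ/ — fricative, sonority 3.
/dʒ/ — affricate, sonority 2.
/r/→/q/: change +5.
/q/→/ʃ/: change -2.
/ʃ/→/ʒ/: change +0.
/ʒ/→/dʒ/: change +1.
Minimum = -2.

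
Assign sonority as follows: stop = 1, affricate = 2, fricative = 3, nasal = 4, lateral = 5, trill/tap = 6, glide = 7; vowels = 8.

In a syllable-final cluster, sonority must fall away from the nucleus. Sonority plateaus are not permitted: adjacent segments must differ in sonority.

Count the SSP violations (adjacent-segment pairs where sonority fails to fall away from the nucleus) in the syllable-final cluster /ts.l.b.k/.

/ts/ is an affricate (sonority 2).
/l/ is a lateral (sonority 5).
/b/ is a stop (sonority 1).
/k/ is a stop (sonority 1).
/ts/→/l/: 2→5 (does not fall) — violation.
/l/→/b/: 5→1 (falls) — ok.
/b/→/k/: 1→1 (plateau) — violation.

2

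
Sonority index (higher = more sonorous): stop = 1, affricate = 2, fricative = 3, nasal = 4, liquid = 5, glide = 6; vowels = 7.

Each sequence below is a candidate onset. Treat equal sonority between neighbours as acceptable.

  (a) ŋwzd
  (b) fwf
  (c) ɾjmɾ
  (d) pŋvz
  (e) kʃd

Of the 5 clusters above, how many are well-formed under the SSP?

(a) 4-6-3-1 → violates
(b) 3-6-3 → violates
(c) 5-6-4-5 → violates
(d) 1-4-3-3 → violates
(e) 1-3-1 → violates

0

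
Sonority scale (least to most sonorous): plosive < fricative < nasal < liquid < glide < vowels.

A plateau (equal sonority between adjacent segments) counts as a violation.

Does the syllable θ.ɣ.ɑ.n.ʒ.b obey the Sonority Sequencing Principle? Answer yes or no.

no

Onset: /θ/ is a fricative (sonority 2), /ɣ/ is a fricative (sonority 2); then the nucleus /ɑ/ (sonority 6).
Onset profile 2-2-6 — does not strictly rise throughout.
Coda: /n/ is a nasal (sonority 3), /ʒ/ is a fricative (sonority 2), /b/ is a plosive (sonority 1).
Coda profile 6-3-2-1 — falls from the nucleus.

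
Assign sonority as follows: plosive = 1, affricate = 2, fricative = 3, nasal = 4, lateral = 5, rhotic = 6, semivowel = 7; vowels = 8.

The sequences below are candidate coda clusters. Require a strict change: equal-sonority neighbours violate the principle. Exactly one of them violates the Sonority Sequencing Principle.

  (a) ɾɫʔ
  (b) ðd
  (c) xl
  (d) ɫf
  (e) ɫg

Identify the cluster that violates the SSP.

c

(a) sonority 6-5-1: well-formed.
(b) sonority 3-1: well-formed.
(c) sonority 3-5: ill-formed.
(d) sonority 5-3: well-formed.
(e) sonority 5-1: well-formed.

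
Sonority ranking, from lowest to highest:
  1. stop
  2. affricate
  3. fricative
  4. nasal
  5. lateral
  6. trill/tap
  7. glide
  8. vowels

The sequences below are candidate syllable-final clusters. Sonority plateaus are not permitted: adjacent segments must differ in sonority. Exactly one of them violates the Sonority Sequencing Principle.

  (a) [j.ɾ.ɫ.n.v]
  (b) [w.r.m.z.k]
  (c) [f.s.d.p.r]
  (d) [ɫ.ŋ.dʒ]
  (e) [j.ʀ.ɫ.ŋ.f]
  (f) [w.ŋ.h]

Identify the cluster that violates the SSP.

c

(a) 7-6-5-4-3 → obeys
(b) 7-6-4-3-1 → obeys
(c) 3-3-1-1-6 → violates
(d) 5-4-2 → obeys
(e) 7-6-5-4-3 → obeys
(f) 7-4-3 → obeys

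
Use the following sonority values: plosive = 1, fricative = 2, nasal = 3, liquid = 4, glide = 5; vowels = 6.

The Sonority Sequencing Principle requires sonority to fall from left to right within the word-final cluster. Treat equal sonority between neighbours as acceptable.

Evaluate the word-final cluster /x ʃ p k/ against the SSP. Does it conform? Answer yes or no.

/x/: fricative = 2.
/ʃ/: fricative = 2.
/p/: plosive = 1.
/k/: plosive = 1.
The profile 2-2-1-1 is non-increasing (plateaus allowed), so the word-final cluster satisfies the SSP.

yes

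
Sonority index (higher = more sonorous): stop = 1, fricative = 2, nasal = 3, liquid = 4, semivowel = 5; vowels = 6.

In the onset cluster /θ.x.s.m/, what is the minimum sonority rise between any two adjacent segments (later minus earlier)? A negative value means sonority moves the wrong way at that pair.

/θ/: fricative = 2.
/x/: fricative = 2.
/s/: fricative = 2.
/m/: nasal = 3.
/θ/→/x/: change +0.
/x/→/s/: change +0.
/s/→/m/: change +1.
Minimum = 0.

0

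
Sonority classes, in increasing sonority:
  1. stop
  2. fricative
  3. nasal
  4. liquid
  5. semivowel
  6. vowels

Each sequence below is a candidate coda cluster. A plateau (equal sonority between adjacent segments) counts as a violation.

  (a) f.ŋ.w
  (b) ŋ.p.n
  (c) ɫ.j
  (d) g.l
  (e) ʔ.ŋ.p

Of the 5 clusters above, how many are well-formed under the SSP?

0

(a) f.ŋ.w: profile 2-3-5 — violates.
(b) ŋ.p.n: profile 3-1-3 — violates.
(c) ɫ.j: profile 4-5 — violates.
(d) g.l: profile 1-4 — violates.
(e) ʔ.ŋ.p: profile 1-3-1 — violates.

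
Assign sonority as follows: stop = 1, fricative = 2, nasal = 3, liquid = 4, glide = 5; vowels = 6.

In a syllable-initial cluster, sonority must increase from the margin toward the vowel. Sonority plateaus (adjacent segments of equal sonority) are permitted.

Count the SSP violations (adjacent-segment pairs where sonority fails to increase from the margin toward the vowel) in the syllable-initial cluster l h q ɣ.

/l/ — liquid, sonority 4.
/h/ — fricative, sonority 2.
/q/ — stop, sonority 1.
/ɣ/ — fricative, sonority 2.
/l/→/h/: 4→2 (does not rise) — violation.
/h/→/q/: 2→1 (does not rise) — violation.
/q/→/ɣ/: 1→2 (rises) — ok.

2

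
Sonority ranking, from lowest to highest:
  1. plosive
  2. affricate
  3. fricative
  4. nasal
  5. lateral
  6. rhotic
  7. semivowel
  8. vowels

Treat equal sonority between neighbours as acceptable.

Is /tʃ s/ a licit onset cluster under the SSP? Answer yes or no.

/tʃ/ is an affricate (sonority 2).
/s/ is a fricative (sonority 3).
The profile 2-3 strictly rises, so the onset cluster satisfies the SSP.

yes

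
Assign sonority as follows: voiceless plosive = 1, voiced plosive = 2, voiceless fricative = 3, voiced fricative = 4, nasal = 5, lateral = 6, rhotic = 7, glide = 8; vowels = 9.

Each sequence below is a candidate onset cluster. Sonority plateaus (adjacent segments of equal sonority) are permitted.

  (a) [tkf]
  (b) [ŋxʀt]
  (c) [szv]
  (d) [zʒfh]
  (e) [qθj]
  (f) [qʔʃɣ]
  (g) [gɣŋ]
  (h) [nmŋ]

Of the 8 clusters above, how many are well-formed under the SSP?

(a) 1-1-3 → obeys
(b) 5-3-7-1 → violates
(c) 3-4-4 → obeys
(d) 4-4-3-3 → violates
(e) 1-3-8 → obeys
(f) 1-1-3-4 → obeys
(g) 2-4-5 → obeys
(h) 5-5-5 → obeys

6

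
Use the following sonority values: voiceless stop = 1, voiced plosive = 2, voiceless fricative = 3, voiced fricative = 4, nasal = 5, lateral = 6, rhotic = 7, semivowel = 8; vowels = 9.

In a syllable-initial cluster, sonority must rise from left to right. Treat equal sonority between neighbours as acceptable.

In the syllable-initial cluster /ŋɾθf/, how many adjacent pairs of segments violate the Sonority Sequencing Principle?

/ŋ/ is a nasal (sonority 5).
/ɾ/ is a rhotic (sonority 7).
/θ/ is a voiceless fricative (sonority 3).
/f/ is a voiceless fricative (sonority 3).
/ŋ/→/ɾ/: 5→7 (rises) — ok.
/ɾ/→/θ/: 7→3 (does not rise) — violation.
/θ/→/f/: 3→3 (plateau, allowed) — ok.

1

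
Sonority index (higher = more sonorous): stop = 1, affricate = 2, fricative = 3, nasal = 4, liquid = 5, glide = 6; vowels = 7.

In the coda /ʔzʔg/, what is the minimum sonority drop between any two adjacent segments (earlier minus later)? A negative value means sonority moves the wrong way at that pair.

/ʔ/ — stop, sonority 1.
/z/ — fricative, sonority 3.
/ʔ/ — stop, sonority 1.
/g/ — stop, sonority 1.
/ʔ/→/z/: change -2.
/z/→/ʔ/: change +2.
/ʔ/→/g/: change +0.
Minimum = -2.

-2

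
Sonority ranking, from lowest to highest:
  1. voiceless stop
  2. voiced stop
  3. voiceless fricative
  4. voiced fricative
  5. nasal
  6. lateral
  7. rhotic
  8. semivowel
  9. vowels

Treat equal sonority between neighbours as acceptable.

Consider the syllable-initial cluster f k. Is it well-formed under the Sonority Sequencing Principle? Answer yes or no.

no

/f/ is a voiceless fricative (sonority 3).
/k/ is a voiceless stop (sonority 1).
The profile is 3-1. Between /f/ (3) and /k/ (1) sonority does not rise, so the cluster violates the SSP.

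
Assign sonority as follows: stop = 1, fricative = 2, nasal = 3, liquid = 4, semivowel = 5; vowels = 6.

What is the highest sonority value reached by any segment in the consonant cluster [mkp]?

/m/ is a nasal (sonority 3).
/k/ is a stop (sonority 1).
/p/ is a stop (sonority 1).
The maximum is 3.

3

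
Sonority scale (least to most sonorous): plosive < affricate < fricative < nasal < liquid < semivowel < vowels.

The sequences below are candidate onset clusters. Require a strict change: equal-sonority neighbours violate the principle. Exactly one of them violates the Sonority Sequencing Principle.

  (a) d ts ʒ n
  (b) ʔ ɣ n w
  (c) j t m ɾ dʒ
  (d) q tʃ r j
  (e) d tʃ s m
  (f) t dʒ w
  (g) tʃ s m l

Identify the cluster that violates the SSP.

(a) 1-2-3-4 → obeys
(b) 1-3-4-6 → obeys
(c) 6-1-4-5-2 → violates
(d) 1-2-5-6 → obeys
(e) 1-2-3-4 → obeys
(f) 1-2-6 → obeys
(g) 2-3-4-5 → obeys

c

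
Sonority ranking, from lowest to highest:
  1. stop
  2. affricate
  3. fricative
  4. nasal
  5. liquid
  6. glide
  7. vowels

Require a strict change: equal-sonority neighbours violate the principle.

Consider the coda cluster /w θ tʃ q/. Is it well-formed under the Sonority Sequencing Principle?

/w/: glide = 6.
/θ/: fricative = 3.
/tʃ/: affricate = 2.
/q/: stop = 1.
The profile 6-3-2-1 strictly falls, so the coda cluster satisfies the SSP.

yes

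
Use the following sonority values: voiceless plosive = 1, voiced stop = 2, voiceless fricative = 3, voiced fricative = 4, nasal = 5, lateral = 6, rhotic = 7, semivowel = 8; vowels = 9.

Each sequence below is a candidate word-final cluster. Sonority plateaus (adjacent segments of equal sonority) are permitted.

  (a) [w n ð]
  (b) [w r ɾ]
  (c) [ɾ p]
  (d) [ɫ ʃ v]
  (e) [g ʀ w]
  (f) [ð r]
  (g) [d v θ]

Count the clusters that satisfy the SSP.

(a) sonority 8-5-4: well-formed.
(b) sonority 8-7-7: well-formed.
(c) sonority 7-1: well-formed.
(d) sonority 6-3-4: ill-formed.
(e) sonority 2-7-8: ill-formed.
(f) sonority 4-7: ill-formed.
(g) sonority 2-4-3: ill-formed.

3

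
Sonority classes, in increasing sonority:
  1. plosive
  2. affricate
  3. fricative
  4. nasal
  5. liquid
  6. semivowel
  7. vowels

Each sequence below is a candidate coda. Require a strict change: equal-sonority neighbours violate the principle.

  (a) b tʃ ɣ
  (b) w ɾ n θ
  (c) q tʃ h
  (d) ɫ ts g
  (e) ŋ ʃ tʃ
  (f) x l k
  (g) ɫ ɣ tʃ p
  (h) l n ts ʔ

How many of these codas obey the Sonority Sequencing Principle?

5

(a) b tʃ ɣ: profile 1-2-3 — violates.
(b) w ɾ n θ: profile 6-5-4-3 — obeys.
(c) q tʃ h: profile 1-2-3 — violates.
(d) ɫ ts g: profile 5-2-1 — obeys.
(e) ŋ ʃ tʃ: profile 4-3-2 — obeys.
(f) x l k: profile 3-5-1 — violates.
(g) ɫ ɣ tʃ p: profile 5-3-2-1 — obeys.
(h) l n ts ʔ: profile 5-4-2-1 — obeys.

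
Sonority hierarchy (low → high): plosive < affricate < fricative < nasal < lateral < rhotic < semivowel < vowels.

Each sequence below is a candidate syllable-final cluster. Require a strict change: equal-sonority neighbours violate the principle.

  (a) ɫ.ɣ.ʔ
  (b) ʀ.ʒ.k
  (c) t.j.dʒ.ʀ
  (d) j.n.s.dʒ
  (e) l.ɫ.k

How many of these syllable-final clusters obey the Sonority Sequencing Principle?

(a) sonority 5-3-1: well-formed.
(b) sonority 6-3-1: well-formed.
(c) sonority 1-7-2-6: ill-formed.
(d) sonority 7-4-3-2: well-formed.
(e) sonority 5-5-1: ill-formed.

3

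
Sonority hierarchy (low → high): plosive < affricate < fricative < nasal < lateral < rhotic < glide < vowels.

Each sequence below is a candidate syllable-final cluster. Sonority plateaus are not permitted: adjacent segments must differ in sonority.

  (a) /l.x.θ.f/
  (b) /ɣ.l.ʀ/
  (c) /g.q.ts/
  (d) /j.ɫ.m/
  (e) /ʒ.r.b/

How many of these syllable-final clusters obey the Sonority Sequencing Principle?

1

(a) 5-3-3-3 → violates
(b) 3-5-6 → violates
(c) 1-1-2 → violates
(d) 7-5-4 → obeys
(e) 3-6-1 → violates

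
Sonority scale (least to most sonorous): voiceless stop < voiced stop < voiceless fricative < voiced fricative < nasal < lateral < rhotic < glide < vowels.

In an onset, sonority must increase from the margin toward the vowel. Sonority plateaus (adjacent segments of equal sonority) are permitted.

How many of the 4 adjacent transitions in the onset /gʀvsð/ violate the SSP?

2

/g/: voiced stop = 2.
/ʀ/: rhotic = 7.
/v/: voiced fricative = 4.
/s/: voiceless fricative = 3.
/ð/: voiced fricative = 4.
/g/→/ʀ/: 2→7 (rises) — ok.
/ʀ/→/v/: 7→4 (does not rise) — violation.
/v/→/s/: 4→3 (does not rise) — violation.
/s/→/ð/: 3→4 (rises) — ok.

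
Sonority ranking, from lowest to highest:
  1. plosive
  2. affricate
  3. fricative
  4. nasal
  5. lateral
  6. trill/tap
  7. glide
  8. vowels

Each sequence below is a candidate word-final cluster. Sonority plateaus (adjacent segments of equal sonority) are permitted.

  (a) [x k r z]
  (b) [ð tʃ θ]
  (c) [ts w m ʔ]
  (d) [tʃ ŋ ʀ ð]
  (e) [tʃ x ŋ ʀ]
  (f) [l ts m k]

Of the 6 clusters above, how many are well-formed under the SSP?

0

(a) [x k r z]: profile 3-1-6-3 — violates.
(b) [ð tʃ θ]: profile 3-2-3 — violates.
(c) [ts w m ʔ]: profile 2-7-4-1 — violates.
(d) [tʃ ŋ ʀ ð]: profile 2-4-6-3 — violates.
(e) [tʃ x ŋ ʀ]: profile 2-3-4-6 — violates.
(f) [l ts m k]: profile 5-2-4-1 — violates.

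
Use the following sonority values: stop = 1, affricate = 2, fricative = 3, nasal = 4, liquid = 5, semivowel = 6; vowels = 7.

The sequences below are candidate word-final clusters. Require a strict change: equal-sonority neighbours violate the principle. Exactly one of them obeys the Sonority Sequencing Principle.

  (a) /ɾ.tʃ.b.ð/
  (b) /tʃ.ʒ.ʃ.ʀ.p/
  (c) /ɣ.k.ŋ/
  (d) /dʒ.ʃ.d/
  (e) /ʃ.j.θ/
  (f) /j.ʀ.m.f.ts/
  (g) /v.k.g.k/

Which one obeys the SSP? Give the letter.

f

(a) sonority 5-2-1-3: ill-formed.
(b) sonority 2-3-3-5-1: ill-formed.
(c) sonority 3-1-4: ill-formed.
(d) sonority 2-3-1: ill-formed.
(e) sonority 3-6-3: ill-formed.
(f) sonority 6-5-4-3-2: well-formed.
(g) sonority 3-1-1-1: ill-formed.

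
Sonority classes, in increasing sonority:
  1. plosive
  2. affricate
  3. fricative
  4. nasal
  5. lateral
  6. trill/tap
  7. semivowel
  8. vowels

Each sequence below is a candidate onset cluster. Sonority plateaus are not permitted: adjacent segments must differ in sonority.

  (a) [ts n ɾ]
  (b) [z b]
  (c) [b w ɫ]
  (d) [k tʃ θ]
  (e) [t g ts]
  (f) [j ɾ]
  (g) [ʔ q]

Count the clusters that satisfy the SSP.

(a) 2-4-6 → obeys
(b) 3-1 → violates
(c) 1-7-5 → violates
(d) 1-2-3 → obeys
(e) 1-1-2 → violates
(f) 7-6 → violates
(g) 1-1 → violates

2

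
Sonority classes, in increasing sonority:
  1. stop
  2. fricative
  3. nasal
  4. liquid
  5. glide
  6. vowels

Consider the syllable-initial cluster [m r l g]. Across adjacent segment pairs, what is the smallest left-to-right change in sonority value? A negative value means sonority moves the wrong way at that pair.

/m/: nasal = 3.
/r/: liquid = 4.
/l/: liquid = 4.
/g/: stop = 1.
/m/→/r/: change +1.
/r/→/l/: change +0.
/l/→/g/: change -3.
Minimum = -3.

-3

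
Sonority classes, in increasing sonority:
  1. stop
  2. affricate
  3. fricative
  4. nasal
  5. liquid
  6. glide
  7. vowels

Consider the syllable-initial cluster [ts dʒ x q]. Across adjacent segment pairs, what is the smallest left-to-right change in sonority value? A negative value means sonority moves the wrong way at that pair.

-2

/ts/: affricate = 2.
/dʒ/: affricate = 2.
/x/: fricative = 3.
/q/: stop = 1.
/ts/→/dʒ/: change +0.
/dʒ/→/x/: change +1.
/x/→/q/: change -2.
Minimum = -2.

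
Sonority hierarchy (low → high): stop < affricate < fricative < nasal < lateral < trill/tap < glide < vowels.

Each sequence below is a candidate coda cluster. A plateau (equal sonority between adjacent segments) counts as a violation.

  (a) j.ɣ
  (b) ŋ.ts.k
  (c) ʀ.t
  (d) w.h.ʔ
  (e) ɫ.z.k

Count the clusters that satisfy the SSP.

5

(a) j.ɣ: profile 7-3 — obeys.
(b) ŋ.ts.k: profile 4-2-1 — obeys.
(c) ʀ.t: profile 6-1 — obeys.
(d) w.h.ʔ: profile 7-3-1 — obeys.
(e) ɫ.z.k: profile 5-3-1 — obeys.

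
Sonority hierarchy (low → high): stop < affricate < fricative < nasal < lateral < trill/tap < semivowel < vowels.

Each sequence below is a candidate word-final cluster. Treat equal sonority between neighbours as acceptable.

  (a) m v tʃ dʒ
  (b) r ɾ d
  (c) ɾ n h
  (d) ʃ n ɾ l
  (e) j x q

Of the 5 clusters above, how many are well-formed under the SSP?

(a) m v tʃ dʒ: profile 4-3-2-2 — obeys.
(b) r ɾ d: profile 6-6-1 — obeys.
(c) ɾ n h: profile 6-4-3 — obeys.
(d) ʃ n ɾ l: profile 3-4-6-5 — violates.
(e) j x q: profile 7-3-1 — obeys.

4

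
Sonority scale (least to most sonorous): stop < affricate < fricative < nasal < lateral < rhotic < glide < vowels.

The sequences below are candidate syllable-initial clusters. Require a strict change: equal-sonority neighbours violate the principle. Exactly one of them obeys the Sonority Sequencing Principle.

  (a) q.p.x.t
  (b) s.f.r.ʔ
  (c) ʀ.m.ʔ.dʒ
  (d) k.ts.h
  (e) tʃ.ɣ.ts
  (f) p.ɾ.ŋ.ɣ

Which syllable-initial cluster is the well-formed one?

d

(a) q.p.x.t: profile 1-1-3-1 — violates.
(b) s.f.r.ʔ: profile 3-3-6-1 — violates.
(c) ʀ.m.ʔ.dʒ: profile 6-4-1-2 — violates.
(d) k.ts.h: profile 1-2-3 — obeys.
(e) tʃ.ɣ.ts: profile 2-3-2 — violates.
(f) p.ɾ.ŋ.ɣ: profile 1-6-4-3 — violates.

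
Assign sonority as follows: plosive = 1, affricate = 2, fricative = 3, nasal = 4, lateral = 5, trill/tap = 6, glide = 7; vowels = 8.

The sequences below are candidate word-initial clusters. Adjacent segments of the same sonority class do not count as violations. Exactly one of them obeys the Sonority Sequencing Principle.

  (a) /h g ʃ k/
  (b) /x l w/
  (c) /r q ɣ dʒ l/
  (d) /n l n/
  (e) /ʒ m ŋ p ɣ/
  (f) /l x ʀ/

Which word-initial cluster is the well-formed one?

b

(a) /h g ʃ k/: profile 3-1-3-1 — violates.
(b) /x l w/: profile 3-5-7 — obeys.
(c) /r q ɣ dʒ l/: profile 6-1-3-2-5 — violates.
(d) /n l n/: profile 4-5-4 — violates.
(e) /ʒ m ŋ p ɣ/: profile 3-4-4-1-3 — violates.
(f) /l x ʀ/: profile 5-3-6 — violates.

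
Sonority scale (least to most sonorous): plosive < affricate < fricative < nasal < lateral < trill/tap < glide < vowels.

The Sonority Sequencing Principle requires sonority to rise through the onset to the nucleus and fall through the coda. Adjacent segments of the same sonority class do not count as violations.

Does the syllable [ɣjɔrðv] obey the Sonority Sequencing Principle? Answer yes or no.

Onset: /ɣ/ is a fricative (sonority 3), /j/ is a glide (sonority 7); then the nucleus /ɔ/ (sonority 8).
Onset profile 3-7-8 — rises to the nucleus.
Coda: /r/ is a trill/tap (sonority 6), /ð/ is a fricative (sonority 3), /v/ is a fricative (sonority 3).
Coda profile 8-6-3-3 — falls from the nucleus.

yes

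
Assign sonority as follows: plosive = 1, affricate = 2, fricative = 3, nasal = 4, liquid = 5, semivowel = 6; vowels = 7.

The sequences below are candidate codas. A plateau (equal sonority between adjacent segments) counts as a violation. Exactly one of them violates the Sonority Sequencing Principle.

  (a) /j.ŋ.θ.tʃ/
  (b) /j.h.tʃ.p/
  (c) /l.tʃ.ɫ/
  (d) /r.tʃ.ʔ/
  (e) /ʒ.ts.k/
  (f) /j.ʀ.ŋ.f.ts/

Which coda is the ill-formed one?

c

(a) 6-4-3-2 → obeys
(b) 6-3-2-1 → obeys
(c) 5-2-5 → violates
(d) 5-2-1 → obeys
(e) 3-2-1 → obeys
(f) 6-5-4-3-2 → obeys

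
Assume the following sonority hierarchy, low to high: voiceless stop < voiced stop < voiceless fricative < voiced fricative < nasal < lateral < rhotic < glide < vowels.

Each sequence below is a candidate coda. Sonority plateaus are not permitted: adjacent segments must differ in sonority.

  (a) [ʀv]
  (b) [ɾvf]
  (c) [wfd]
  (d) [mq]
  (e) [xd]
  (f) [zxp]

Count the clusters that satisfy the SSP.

(a) 7-4 → obeys
(b) 7-4-3 → obeys
(c) 8-3-2 → obeys
(d) 5-1 → obeys
(e) 3-2 → obeys
(f) 4-3-1 → obeys

6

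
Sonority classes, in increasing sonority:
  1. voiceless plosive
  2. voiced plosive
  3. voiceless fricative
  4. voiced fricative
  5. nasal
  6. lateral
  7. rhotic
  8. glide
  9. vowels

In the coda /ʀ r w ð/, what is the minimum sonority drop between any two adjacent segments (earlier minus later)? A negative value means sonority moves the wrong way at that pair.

/ʀ/ is a rhotic (sonority 7).
/r/ is a rhotic (sonority 7).
/w/ is a glide (sonority 8).
/ð/ is a voiced fricative (sonority 4).
/ʀ/→/r/: change +0.
/r/→/w/: change -1.
/w/→/ð/: change +4.
Minimum = -1.

-1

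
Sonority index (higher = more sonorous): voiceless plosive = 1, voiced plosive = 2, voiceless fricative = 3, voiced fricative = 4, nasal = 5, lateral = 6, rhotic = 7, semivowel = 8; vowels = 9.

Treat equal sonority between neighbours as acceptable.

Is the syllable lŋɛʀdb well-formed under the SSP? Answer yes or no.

Onset: /l/ is a lateral (sonority 6), /ŋ/ is a nasal (sonority 5); then the nucleus /ɛ/ (sonority 9).
Onset profile 6-5-9 — does not rise throughout.
Coda: /ʀ/ is a rhotic (sonority 7), /d/ is a voiced plosive (sonority 2), /b/ is a voiced plosive (sonority 2).
Coda profile 9-7-2-2 — falls from the nucleus.

no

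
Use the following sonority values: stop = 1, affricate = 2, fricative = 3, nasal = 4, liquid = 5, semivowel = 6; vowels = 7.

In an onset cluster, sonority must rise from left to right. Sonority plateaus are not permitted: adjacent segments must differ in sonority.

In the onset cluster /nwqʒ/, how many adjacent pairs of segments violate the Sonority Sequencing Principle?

/n/: nasal = 4.
/w/: semivowel = 6.
/q/: stop = 1.
/ʒ/: fricative = 3.
/n/→/w/: 4→6 (rises) — ok.
/w/→/q/: 6→1 (does not rise) — violation.
/q/→/ʒ/: 1→3 (rises) — ok.

1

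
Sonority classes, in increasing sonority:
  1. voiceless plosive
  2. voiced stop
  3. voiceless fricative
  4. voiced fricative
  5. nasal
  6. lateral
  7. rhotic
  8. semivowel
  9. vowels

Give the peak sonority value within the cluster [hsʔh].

3

/h/: voiceless fricative = 3.
/s/: voiceless fricative = 3.
/ʔ/: voiceless plosive = 1.
/h/: voiceless fricative = 3.
The maximum is 3.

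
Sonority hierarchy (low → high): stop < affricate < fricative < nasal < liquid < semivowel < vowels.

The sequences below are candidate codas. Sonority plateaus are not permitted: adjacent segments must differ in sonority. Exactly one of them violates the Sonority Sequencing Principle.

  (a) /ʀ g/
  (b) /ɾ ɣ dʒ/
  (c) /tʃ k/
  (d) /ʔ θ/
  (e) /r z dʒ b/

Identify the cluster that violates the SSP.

d

(a) sonority 5-1: well-formed.
(b) sonority 5-3-2: well-formed.
(c) sonority 2-1: well-formed.
(d) sonority 1-3: ill-formed.
(e) sonority 5-3-2-1: well-formed.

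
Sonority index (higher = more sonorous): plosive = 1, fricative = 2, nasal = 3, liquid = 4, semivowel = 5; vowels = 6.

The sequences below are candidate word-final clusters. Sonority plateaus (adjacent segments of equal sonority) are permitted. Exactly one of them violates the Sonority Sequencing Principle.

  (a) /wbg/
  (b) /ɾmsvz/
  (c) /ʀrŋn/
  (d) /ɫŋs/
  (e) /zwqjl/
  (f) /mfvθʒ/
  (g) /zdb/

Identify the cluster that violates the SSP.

e

(a) sonority 5-1-1: well-formed.
(b) sonority 4-3-2-2-2: well-formed.
(c) sonority 4-4-3-3: well-formed.
(d) sonority 4-3-2: well-formed.
(e) sonority 2-5-1-5-4: ill-formed.
(f) sonority 3-2-2-2-2: well-formed.
(g) sonority 2-1-1: well-formed.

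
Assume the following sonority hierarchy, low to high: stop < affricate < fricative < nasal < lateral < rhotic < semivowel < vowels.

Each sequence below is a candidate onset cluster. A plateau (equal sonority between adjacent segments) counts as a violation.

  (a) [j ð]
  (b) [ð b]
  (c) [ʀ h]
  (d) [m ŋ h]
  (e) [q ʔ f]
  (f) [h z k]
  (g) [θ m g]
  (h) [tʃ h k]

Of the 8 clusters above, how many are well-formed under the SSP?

(a) 7-3 → violates
(b) 3-1 → violates
(c) 6-3 → violates
(d) 4-4-3 → violates
(e) 1-1-3 → violates
(f) 3-3-1 → violates
(g) 3-4-1 → violates
(h) 2-3-1 → violates

0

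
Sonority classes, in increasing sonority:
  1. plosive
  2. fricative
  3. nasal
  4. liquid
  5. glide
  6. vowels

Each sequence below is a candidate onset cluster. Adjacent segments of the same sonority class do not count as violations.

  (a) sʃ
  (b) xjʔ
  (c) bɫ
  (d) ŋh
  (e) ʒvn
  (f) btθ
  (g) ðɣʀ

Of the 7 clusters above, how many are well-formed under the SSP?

(a) sonority 2-2: well-formed.
(b) sonority 2-5-1: ill-formed.
(c) sonority 1-4: well-formed.
(d) sonority 3-2: ill-formed.
(e) sonority 2-2-3: well-formed.
(f) sonority 1-1-2: well-formed.
(g) sonority 2-2-4: well-formed.

5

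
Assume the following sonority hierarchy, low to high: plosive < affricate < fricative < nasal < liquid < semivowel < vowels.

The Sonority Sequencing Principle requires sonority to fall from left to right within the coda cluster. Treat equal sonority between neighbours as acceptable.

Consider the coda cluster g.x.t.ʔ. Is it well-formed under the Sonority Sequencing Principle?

no

/g/ — plosive, sonority 1.
/x/ — fricative, sonority 3.
/t/ — plosive, sonority 1.
/ʔ/ — plosive, sonority 1.
The profile is 1-3-1-1. Between /g/ (1) and /x/ (3) sonority does not fall, so the cluster violates the SSP.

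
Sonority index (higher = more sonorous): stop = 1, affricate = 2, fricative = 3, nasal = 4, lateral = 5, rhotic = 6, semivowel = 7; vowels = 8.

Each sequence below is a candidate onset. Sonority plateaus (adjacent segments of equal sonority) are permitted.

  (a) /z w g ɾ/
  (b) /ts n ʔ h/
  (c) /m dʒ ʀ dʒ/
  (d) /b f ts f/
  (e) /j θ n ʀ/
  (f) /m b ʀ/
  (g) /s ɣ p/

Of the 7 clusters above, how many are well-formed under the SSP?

0

(a) sonority 3-7-1-6: ill-formed.
(b) sonority 2-4-1-3: ill-formed.
(c) sonority 4-2-6-2: ill-formed.
(d) sonority 1-3-2-3: ill-formed.
(e) sonority 7-3-4-6: ill-formed.
(f) sonority 4-1-6: ill-formed.
(g) sonority 3-3-1: ill-formed.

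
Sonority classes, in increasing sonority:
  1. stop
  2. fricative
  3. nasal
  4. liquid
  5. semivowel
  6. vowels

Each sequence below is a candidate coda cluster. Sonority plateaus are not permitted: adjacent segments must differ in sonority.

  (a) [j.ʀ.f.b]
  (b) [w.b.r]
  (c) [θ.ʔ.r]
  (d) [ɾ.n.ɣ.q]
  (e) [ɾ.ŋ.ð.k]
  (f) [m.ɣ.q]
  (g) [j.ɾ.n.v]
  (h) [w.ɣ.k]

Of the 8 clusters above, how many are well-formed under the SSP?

6

(a) sonority 5-4-2-1: well-formed.
(b) sonority 5-1-4: ill-formed.
(c) sonority 2-1-4: ill-formed.
(d) sonority 4-3-2-1: well-formed.
(e) sonority 4-3-2-1: well-formed.
(f) sonority 3-2-1: well-formed.
(g) sonority 5-4-3-2: well-formed.
(h) sonority 5-2-1: well-formed.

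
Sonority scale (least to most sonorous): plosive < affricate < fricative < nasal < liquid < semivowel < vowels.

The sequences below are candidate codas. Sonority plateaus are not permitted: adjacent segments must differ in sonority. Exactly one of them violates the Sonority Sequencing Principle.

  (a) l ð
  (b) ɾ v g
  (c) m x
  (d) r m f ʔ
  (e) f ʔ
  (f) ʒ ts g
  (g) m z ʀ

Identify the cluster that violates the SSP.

g

(a) sonority 5-3: well-formed.
(b) sonority 5-3-1: well-formed.
(c) sonority 4-3: well-formed.
(d) sonority 5-4-3-1: well-formed.
(e) sonority 3-1: well-formed.
(f) sonority 3-2-1: well-formed.
(g) sonority 4-3-5: ill-formed.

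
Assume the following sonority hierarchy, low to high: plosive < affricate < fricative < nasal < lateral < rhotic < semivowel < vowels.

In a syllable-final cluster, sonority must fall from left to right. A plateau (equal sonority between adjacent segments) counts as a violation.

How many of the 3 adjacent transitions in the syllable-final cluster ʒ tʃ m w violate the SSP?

2

/ʒ/ — fricative, sonority 3.
/tʃ/ — affricate, sonority 2.
/m/ — nasal, sonority 4.
/w/ — semivowel, sonority 7.
/ʒ/→/tʃ/: 3→2 (falls) — ok.
/tʃ/→/m/: 2→4 (does not fall) — violation.
/m/→/w/: 4→7 (does not fall) — violation.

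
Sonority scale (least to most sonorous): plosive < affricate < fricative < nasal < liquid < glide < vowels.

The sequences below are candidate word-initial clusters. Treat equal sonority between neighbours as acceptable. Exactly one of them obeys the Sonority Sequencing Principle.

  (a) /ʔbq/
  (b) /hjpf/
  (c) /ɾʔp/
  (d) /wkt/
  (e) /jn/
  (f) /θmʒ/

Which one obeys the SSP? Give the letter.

a

(a) sonority 1-1-1: well-formed.
(b) sonority 3-6-1-3: ill-formed.
(c) sonority 5-1-1: ill-formed.
(d) sonority 6-1-1: ill-formed.
(e) sonority 6-4: ill-formed.
(f) sonority 3-4-3: ill-formed.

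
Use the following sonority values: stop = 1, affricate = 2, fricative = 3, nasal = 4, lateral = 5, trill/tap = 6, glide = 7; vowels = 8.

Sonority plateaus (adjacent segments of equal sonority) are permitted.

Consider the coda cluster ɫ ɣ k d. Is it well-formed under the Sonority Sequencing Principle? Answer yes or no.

yes

/ɫ/ is a lateral (sonority 5).
/ɣ/ is a fricative (sonority 3).
/k/ is a stop (sonority 1).
/d/ is a stop (sonority 1).
The profile 5-3-1-1 is non-increasing (plateaus allowed), so the coda cluster satisfies the SSP.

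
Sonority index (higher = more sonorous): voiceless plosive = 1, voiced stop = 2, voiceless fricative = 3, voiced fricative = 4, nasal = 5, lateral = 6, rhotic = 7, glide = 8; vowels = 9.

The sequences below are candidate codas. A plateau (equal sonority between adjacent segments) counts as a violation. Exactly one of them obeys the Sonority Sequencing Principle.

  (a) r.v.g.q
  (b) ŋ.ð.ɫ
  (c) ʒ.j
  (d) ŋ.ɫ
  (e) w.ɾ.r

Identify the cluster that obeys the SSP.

a

(a) 7-4-2-1 → obeys
(b) 5-4-6 → violates
(c) 4-8 → violates
(d) 5-6 → violates
(e) 8-7-7 → violates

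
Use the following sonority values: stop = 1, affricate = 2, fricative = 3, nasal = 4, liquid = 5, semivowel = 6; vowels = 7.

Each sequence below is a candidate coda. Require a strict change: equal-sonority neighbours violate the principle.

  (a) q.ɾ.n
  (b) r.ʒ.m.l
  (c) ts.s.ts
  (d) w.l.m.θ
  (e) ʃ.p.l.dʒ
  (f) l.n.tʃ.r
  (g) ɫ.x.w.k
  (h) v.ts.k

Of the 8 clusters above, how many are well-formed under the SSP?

(a) 1-5-4 → violates
(b) 5-3-4-5 → violates
(c) 2-3-2 → violates
(d) 6-5-4-3 → obeys
(e) 3-1-5-2 → violates
(f) 5-4-2-5 → violates
(g) 5-3-6-1 → violates
(h) 3-2-1 → obeys

2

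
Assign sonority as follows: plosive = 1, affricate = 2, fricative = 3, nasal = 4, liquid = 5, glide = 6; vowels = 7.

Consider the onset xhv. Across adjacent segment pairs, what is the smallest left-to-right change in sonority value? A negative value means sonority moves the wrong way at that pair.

0

/x/ is a fricative (sonority 3).
/h/ is a fricative (sonority 3).
/v/ is a fricative (sonority 3).
/x/→/h/: change +0.
/h/→/v/: change +0.
Minimum = 0.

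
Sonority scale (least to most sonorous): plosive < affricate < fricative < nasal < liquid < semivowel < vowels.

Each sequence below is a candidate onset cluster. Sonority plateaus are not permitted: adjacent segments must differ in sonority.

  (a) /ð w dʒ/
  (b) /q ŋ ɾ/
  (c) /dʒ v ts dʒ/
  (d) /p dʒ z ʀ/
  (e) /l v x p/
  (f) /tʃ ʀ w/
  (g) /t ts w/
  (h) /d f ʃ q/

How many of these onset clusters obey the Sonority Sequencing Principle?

4

(a) sonority 3-6-2: ill-formed.
(b) sonority 1-4-5: well-formed.
(c) sonority 2-3-2-2: ill-formed.
(d) sonority 1-2-3-5: well-formed.
(e) sonority 5-3-3-1: ill-formed.
(f) sonority 2-5-6: well-formed.
(g) sonority 1-2-6: well-formed.
(h) sonority 1-3-3-1: ill-formed.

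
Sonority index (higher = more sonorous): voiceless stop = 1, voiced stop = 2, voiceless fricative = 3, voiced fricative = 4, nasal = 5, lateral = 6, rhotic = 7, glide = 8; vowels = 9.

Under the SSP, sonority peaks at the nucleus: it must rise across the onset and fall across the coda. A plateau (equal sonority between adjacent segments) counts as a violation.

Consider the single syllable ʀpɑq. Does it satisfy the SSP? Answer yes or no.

Onset: /ʀ/ is a rhotic (sonority 7), /p/ is a voiceless stop (sonority 1); then the nucleus /ɑ/ (sonority 9).
Onset profile 7-1-9 — does not strictly rise throughout.
Coda: /q/ is a voiceless stop (sonority 1).
Coda profile 9-1 — falls from the nucleus.

no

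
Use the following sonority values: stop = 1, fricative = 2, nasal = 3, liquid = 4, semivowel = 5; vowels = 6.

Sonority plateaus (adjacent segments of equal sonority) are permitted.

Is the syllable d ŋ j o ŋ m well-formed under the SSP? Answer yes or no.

Onset: /d/ is a stop (sonority 1), /ŋ/ is a nasal (sonority 3), /j/ is a semivowel (sonority 5); then the nucleus /o/ (sonority 6).
Onset profile 1-3-5-6 — rises to the nucleus.
Coda: /ŋ/ is a nasal (sonority 3), /m/ is a nasal (sonority 3).
Coda profile 6-3-3 — falls from the nucleus.

yes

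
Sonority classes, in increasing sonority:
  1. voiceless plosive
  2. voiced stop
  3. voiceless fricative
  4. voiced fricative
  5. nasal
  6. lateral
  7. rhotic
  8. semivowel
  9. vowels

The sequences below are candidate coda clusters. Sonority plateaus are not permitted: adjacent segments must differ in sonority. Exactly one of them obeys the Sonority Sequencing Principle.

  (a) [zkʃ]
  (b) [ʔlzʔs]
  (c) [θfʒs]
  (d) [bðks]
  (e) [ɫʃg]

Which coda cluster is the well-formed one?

(a) [zkʃ]: profile 4-1-3 — violates.
(b) [ʔlzʔs]: profile 1-6-4-1-3 — violates.
(c) [θfʒs]: profile 3-3-4-3 — violates.
(d) [bðks]: profile 2-4-1-3 — violates.
(e) [ɫʃg]: profile 6-3-2 — obeys.

e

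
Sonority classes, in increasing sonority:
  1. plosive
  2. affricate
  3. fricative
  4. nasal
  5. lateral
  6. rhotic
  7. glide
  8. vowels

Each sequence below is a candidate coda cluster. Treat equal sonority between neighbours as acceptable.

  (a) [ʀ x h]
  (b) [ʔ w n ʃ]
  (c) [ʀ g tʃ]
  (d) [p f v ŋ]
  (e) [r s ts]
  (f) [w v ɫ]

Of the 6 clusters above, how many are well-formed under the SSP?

2

(a) 6-3-3 → obeys
(b) 1-7-4-3 → violates
(c) 6-1-2 → violates
(d) 1-3-3-4 → violates
(e) 6-3-2 → obeys
(f) 7-3-5 → violates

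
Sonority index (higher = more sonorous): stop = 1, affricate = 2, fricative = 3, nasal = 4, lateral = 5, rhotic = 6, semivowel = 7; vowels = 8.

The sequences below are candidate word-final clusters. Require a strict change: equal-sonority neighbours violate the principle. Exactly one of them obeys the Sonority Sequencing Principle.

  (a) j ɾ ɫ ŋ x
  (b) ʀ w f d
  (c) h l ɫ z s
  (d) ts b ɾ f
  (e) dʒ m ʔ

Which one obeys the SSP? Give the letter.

(a) 7-6-5-4-3 → obeys
(b) 6-7-3-1 → violates
(c) 3-5-5-3-3 → violates
(d) 2-1-6-3 → violates
(e) 2-4-1 → violates

a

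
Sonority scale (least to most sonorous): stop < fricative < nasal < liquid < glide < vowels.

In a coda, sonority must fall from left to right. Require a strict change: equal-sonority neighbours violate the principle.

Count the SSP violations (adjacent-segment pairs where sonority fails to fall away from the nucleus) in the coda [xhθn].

3

/x/ — fricative, sonority 2.
/h/ — fricative, sonority 2.
/θ/ — fricative, sonority 2.
/n/ — nasal, sonority 3.
/x/→/h/: 2→2 (plateau) — violation.
/h/→/θ/: 2→2 (plateau) — violation.
/θ/→/n/: 2→3 (does not fall) — violation.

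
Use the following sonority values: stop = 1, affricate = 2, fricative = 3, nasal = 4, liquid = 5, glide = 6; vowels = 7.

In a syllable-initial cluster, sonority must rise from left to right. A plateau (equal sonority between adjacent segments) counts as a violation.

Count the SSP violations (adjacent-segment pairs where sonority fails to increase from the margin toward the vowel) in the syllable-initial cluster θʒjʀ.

/θ/ is a fricative (sonority 3).
/ʒ/ is a fricative (sonority 3).
/j/ is a glide (sonority 6).
/ʀ/ is a liquid (sonority 5).
/θ/→/ʒ/: 3→3 (plateau) — violation.
/ʒ/→/j/: 3→6 (rises) — ok.
/j/→/ʀ/: 6→5 (does not rise) — violation.

2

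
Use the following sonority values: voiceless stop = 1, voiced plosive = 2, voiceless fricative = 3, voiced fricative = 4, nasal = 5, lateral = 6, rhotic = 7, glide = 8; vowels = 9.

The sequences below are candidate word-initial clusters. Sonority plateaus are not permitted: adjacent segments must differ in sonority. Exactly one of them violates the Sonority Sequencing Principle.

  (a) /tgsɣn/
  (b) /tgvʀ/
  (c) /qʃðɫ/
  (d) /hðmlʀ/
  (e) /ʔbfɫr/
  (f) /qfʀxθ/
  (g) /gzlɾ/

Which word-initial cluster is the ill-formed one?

(a) sonority 1-2-3-4-5: well-formed.
(b) sonority 1-2-4-7: well-formed.
(c) sonority 1-3-4-6: well-formed.
(d) sonority 3-4-5-6-7: well-formed.
(e) sonority 1-2-3-6-7: well-formed.
(f) sonority 1-3-7-3-3: ill-formed.
(g) sonority 2-4-6-7: well-formed.

f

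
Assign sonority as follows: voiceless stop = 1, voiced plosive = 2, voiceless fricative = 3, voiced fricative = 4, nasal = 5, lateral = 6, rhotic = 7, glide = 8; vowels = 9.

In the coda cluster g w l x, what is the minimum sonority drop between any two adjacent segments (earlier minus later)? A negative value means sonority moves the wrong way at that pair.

/g/ — voiced plosive, sonority 2.
/w/ — glide, sonority 8.
/l/ — lateral, sonority 6.
/x/ — voiceless fricative, sonority 3.
/g/→/w/: change -6.
/w/→/l/: change +2.
/l/→/x/: change +3.
Minimum = -6.

-6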